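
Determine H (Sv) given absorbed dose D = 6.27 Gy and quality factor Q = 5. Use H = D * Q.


H = D * Q
H = 6.27 * 5
H = 31.350 Sv

31.350


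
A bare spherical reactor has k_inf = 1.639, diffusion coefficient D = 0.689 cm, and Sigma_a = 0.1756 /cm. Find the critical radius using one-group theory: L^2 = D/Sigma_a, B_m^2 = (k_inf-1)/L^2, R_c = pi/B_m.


L^2 = D / Sigma_a = 0.689 / 0.1756 = 3.923690 cm^2
B_m^2 = (k_inf - 1) / L^2 = (1.639 - 1) / 3.923690 = 0.1628569 /cm^2
For a bare sphere: B_g = pi/R, so R_c = pi / sqrt(B_m^2)
R_c = pi / sqrt(0.1628569) = 7.7848 cm

7.7848


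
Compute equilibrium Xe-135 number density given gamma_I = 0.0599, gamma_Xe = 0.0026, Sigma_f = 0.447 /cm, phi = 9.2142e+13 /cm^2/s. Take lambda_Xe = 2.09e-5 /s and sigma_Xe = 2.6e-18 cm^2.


Xe_eq = (gamma_I + gamma_Xe) * Sigma_f * phi / (lambda_Xe + sigma_Xe * phi)
Numerator = (0.0599 + 0.0026) * 0.447 * 9.2142e+13 = 2.574217e+12
Denominator = 2.09e-5 + 2.6e-18 * 9.2142e+13 = 2.604692e-04
Xe_eq = 2.574217e+12 / 2.604692e-04 = 9.8830e+15 /cm^3

9.8830e+15


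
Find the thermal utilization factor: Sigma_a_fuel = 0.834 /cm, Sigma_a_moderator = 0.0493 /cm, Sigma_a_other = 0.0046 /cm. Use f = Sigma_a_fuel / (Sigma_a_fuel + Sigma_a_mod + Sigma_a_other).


f = Sigma_a_fuel / (Sigma_a_fuel + Sigma_a_mod + Sigma_a_other)
f = 0.834 / (0.834 + 0.0493 + 0.0046)
f = 0.93929

0.93929


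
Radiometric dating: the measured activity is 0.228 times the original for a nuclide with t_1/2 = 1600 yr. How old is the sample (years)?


lambda = ln(2) / t_half = ln(2) / 1600 = 4.332170e-04 /yr
t = -ln(A/A0) / lambda
t = -ln(0.228) / 4.332170e-04
t = 3412.6 yr

3412.6


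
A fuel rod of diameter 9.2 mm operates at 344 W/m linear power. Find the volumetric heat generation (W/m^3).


r = D / 2 / 1000 = 9.2 / 2 / 1000 = 0.0046 m
q''' = q' / (pi * r^2)
q''' = 344 / (pi * 0.0046^2)
q''' = 5.1748e+06 W/m^3

5.1748e+06


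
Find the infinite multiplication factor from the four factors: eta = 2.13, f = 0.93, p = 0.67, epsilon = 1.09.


k_inf = eta * f * p * epsilon
k_inf = 2.13 * 0.93 * 0.67 * 1.09
k_inf = 1.4467

1.4467


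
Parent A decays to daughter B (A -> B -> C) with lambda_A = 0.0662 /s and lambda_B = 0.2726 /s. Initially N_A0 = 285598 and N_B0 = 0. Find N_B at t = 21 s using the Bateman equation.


N_B(t) = lambda_A * N_A0 / (lambda_B - lambda_A) * [exp(-lambda_A*t) - exp(-lambda_B*t)]
exp(-0.0662*21) = 0.2490255; exp(-0.2726*21) = 0.003264659
N_B = 0.0662 * 285598 / (0.2726 - 0.0662) * (0.2490255 - 0.003264659)
N_B = 22512

22512


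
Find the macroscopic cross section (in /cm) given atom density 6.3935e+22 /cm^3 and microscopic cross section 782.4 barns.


Sigma = N * sigma_barns * 1e-24
Sigma = 6.3935e+22 * 782.4 * 1e-24
Sigma = 50.023 /cm

50.023


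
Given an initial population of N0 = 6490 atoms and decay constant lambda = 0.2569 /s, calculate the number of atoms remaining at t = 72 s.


N = N0 * exp(-lambda * t)
N = 6490 * exp(-0.2569 * 72)
N = 6.0143e-05

6.0143e-05


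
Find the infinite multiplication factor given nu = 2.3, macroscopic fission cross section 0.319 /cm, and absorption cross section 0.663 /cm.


k_inf = nu * Sigma_f / Sigma_a
k_inf = 2.3 * 0.319 / 0.663
k_inf = 1.1066

1.1066


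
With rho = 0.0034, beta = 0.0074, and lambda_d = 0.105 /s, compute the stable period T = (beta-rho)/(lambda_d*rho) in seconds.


T = (beta - rho) / (lambda_d * rho)
T = (0.0074 - 0.0034) / (0.105 * 0.0034)
T = 11.204 s

11.204


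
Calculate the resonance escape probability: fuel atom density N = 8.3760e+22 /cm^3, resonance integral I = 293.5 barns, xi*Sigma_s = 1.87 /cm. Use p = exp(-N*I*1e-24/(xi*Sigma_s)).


p = exp(-N * I * 1e-24 / (xi*Sigma_s))
p = exp(-8.3760e+22 * 293.5 * 1e-24 / 1.87)
p = 1.9527e-06

1.9527e-06


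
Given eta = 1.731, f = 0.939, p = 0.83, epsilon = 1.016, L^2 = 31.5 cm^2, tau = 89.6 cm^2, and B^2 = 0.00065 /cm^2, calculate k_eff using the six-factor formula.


k_inf = eta*f*p*eps = 1.731*0.939*0.83*1.016 = 1.370675
P_TNL = 1/(1 + L^2*B^2) = 1/(1 + 31.5*0.00065) = 0.9799358
P_FNL = exp(-B^2*tau) = exp(-0.00065*89.6) = 0.9434235
k_eff = k_inf * P_TNL * P_FNL = 1.370675 * 0.9799358 * 0.9434235
k_eff = 1.2672

1.2672


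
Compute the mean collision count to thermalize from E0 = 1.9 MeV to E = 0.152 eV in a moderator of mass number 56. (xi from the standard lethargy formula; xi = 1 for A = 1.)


xi = 1 + (A-1)^2/(2A)*ln((A-1)/(A+1)) = 0.03529286 (for A = 56)
n = ln(E0/E) / xi
n = ln(1.9e6 / 0.152) / 0.03529286
n = ln(1.250000e+07) / 0.03529286 = 463.02

463.02


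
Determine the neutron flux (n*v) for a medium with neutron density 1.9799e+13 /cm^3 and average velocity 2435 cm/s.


phi = n * v
phi = 1.9799e+13 * 2435
phi = 4.8211e+16 /cm^2/s

4.8211e+16


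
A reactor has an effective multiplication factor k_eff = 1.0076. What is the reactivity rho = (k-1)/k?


rho = (k_eff - 1) / k_eff
rho = (1.0076 - 1) / 1.0076
rho = 0.0075427

0.0075427


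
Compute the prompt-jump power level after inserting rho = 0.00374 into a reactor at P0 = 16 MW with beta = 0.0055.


P1/P0 = beta / (beta - rho)
P1/P0 = 0.0055 / (0.0055 - 0.00374) = 3.125000
P1 = 16 * 3.125000 = 50.000 MW

50.000


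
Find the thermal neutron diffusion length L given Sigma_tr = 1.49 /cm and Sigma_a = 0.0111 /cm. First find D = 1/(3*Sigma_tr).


D = 1 / (3 * Sigma_tr) = 1 / (3 * 1.49) = 0.2237136 cm
L = sqrt(D / Sigma_a)
L = sqrt(0.2237136 / 0.0111)
L = 4.4894 cm

4.4894


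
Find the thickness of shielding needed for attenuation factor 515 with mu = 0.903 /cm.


x = ln(factor) / mu
x = ln(515) / 0.903
x = 6.9149 cm

6.9149


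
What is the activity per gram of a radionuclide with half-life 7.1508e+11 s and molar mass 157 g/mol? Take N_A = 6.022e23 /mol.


lambda = ln(2) / t_half = ln(2) / 7.1508e+11 = 9.693282e-13 /s
SA = lambda * N_A / M
SA = 9.693282e-13 * 6.022e23 / 157
SA = 3.7180e+09 Bq/g

3.7180e+09


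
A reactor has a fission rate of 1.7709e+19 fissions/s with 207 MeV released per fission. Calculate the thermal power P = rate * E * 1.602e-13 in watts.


P = fission_rate * E_MeV * 1.602e-13
P = 1.7709e+19 * 207 * 1.602e-13
P = 5.8726e+08 W

5.8726e+08


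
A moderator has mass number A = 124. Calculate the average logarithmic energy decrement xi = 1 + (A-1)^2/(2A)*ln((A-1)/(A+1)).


xi = 1 + (A-1)^2/(2A) * ln((A-1)/(A+1))
xi = 1 + (124-1)^2/(2*124) * ln((124-1)/(124 +1))
xi = 0.016043

0.016043


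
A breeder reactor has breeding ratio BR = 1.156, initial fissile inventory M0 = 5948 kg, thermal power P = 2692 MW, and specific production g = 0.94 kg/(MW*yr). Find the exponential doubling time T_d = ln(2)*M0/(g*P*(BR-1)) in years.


Breeding gain G = BR - 1 = 1.156 - 1 = 0.156
Fissile production rate = g * P * G = 0.94 * 2692 * 0.156 = 394.75488 kg/yr
T_d = ln(2) * M0 / (g * P * G)
T_d = ln(2) * 5948 / 394.75488 = 10.444 yr

10.444


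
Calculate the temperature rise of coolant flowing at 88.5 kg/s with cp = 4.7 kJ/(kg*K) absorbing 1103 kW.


dT = Q / (m_dot * cp)
dT = 1103 / (88.5 * 4.7)
dT = 2.6518 C

2.6518


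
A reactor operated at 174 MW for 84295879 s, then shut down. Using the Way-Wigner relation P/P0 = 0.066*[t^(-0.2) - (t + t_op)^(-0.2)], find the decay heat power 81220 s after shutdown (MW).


P/P0 = 0.066 * [t^(-0.2) - (t + t_op)^(-0.2)]
P/P0 = 0.066 * [81220^(-0.2) - (81220 + 84295879)^(-0.2)]
P/P0 = 0.066 * [0.1042479 - 0.02598694] = 0.005165223
P = 174 * 0.005165223 = 0.89875 MW

0.89875


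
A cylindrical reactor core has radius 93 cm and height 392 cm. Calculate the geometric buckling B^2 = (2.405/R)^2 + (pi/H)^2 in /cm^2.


B^2 = (2.405/R)^2 + (pi/H)^2
B^2 = (2.405/93)^2 + (pi/392)^2
B^2 = 7.3298e-04 /cm^2

7.3298e-04


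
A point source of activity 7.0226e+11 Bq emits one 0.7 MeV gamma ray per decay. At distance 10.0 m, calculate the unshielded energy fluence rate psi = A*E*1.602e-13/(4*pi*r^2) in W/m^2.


psi = A * E * 1.602e-13 / (4*pi*r^2)
psi = 7.0226e+11 * 0.7 * 1.602e-13 / (4*pi*10.0^2)
psi = 6.2668e-05 W/m^2

6.2668e-05


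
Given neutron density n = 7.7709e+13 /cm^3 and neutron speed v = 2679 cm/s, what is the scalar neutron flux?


phi = n * v
phi = 7.7709e+13 * 2679
phi = 2.0818e+17 /cm^2/s

2.0818e+17


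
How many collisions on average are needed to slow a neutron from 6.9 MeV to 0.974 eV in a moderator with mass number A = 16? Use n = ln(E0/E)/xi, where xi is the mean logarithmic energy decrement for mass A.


xi = 1 + (A-1)^2/(2A)*ln((A-1)/(A+1)) = 0.1199467 (for A = 16)
n = ln(E0/E) / xi
n = ln(6.9e6 / 0.974) / 0.1199467
n = ln(7.084189e+06) / 0.1199467 = 131.50

131.50


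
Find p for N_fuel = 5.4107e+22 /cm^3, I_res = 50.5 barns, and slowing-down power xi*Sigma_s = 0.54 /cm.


p = exp(-N * I * 1e-24 / (xi*Sigma_s))
p = exp(-5.4107e+22 * 50.5 * 1e-24 / 0.54)
p = 0.0063455

0.0063455


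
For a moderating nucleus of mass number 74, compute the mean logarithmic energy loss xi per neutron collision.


xi = 1 + (A-1)^2/(2A) * ln((A-1)/(A+1))
xi = 1 + (74-1)^2/(2*74) * ln((74-1)/(74 +1))
xi = 0.026785

0.026785


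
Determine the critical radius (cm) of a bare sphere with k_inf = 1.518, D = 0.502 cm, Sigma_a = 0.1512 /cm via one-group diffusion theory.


L^2 = D / Sigma_a = 0.502 / 0.1512 = 3.320106 cm^2
B_m^2 = (k_inf - 1) / L^2 = (1.518 - 1) / 3.320106 = 0.1560191 /cm^2
For a bare sphere: B_g = pi/R, so R_c = pi / sqrt(B_m^2)
R_c = pi / sqrt(0.1560191) = 7.9535 cm

7.9535


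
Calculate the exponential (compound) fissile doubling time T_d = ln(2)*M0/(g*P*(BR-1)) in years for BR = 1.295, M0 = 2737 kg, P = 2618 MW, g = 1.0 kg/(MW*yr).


Breeding gain G = BR - 1 = 1.295 - 1 = 0.295
Fissile production rate = g * P * G = 1.0 * 2618 * 0.295 = 772.31 kg/yr
T_d = ln(2) * M0 / (g * P * G)
T_d = ln(2) * 2737 / 772.31 = 2.4565 yr

2.4565


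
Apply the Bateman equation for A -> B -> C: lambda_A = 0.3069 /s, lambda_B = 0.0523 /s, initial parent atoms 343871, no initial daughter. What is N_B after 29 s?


N_B(t) = lambda_A * N_A0 / (lambda_B - lambda_A) * [exp(-lambda_A*t) - exp(-lambda_B*t)]
exp(-0.3069*29) = 1.363753e-04; exp(-0.0523*29) = 0.2194348
N_B = 0.3069 * 343871 / (0.0523 - 0.3069) * (1.363753e-04 - 0.2194348)
N_B = 90901

90901


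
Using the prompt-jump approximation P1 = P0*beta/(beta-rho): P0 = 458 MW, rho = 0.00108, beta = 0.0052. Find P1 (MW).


P1/P0 = beta / (beta - rho)
P1/P0 = 0.0052 / (0.0052 - 0.00108) = 1.262136
P1 = 458 * 1.262136 = 578.06 MW

578.06


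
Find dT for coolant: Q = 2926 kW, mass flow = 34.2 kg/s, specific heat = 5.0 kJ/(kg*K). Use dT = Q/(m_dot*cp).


dT = Q / (m_dot * cp)
dT = 2926 / (34.2 * 5.0)
dT = 17.111 C

17.111


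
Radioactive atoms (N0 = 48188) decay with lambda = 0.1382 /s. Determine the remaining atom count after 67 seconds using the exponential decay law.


N = N0 * exp(-lambda * t)
N = 48188 * exp(-0.1382 * 67)
N = 4.5881

4.5881


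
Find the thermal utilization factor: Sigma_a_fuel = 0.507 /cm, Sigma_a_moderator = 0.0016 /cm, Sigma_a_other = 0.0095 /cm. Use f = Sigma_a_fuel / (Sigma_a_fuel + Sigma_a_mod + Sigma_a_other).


f = Sigma_a_fuel / (Sigma_a_fuel + Sigma_a_mod + Sigma_a_other)
f = 0.507 / (0.507 + 0.0016 + 0.0095)
f = 0.97858

0.97858


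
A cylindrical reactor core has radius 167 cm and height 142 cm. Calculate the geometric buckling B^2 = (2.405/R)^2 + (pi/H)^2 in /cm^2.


B^2 = (2.405/R)^2 + (pi/H)^2
B^2 = (2.405/167)^2 + (pi/142)^2
B^2 = 6.9686e-04 /cm^2

6.9686e-04


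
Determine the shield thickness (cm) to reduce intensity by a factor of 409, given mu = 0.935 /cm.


x = ln(factor) / mu
x = ln(409) / 0.935
x = 6.4318 cm

6.4318


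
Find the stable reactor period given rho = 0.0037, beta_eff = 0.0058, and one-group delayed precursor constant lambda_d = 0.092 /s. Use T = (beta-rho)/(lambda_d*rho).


T = (beta - rho) / (lambda_d * rho)
T = (0.0058 - 0.0037) / (0.092 * 0.0037)
T = 6.1692 s

6.1692


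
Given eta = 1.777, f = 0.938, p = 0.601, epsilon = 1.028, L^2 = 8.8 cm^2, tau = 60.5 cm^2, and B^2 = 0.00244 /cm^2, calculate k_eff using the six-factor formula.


k_inf = eta*f*p*eps = 1.777*0.938*0.601*1.028 = 1.029812
P_TNL = 1/(1 + L^2*B^2) = 1/(1 + 8.8*0.00244) = 0.9789794
P_FNL = exp(-B^2*tau) = exp(-0.00244*60.5) = 0.8627589
k_eff = k_inf * P_TNL * P_FNL = 1.029812 * 0.9789794 * 0.8627589
k_eff = 0.86980

0.86980


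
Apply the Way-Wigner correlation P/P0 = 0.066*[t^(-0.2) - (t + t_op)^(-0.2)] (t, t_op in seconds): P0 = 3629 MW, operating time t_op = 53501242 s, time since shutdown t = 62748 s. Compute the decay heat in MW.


P/P0 = 0.066 * [t^(-0.2) - (t + t_op)^(-0.2)]
P/P0 = 0.066 * [62748^(-0.2) - (62748 + 53501242)^(-0.2)]
P/P0 = 0.066 * [0.1097691 - 0.02845938] = 0.005366442
P = 3629 * 0.005366442 = 19.475 MW

19.475


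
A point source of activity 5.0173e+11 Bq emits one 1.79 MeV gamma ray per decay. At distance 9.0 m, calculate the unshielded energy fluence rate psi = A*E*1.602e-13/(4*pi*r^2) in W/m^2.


psi = A * E * 1.602e-13 / (4*pi*r^2)
psi = 5.0173e+11 * 1.79 * 1.602e-13 / (4*pi*9.0^2)
psi = 1.4135e-04 W/m^2

1.4135e-04


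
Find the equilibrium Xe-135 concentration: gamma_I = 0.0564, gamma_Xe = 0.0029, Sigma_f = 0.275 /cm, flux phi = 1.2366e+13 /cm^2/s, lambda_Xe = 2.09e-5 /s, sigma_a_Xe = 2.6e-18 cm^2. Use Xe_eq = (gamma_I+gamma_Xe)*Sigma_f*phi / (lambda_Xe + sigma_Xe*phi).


Xe_eq = (gamma_I + gamma_Xe) * Sigma_f * phi / (lambda_Xe + sigma_Xe * phi)
Numerator = (0.0564 + 0.0029) * 0.275 * 1.2366e+13 = 2.016585e+11
Denominator = 2.09e-5 + 2.6e-18 * 1.2366e+13 = 5.305160e-05
Xe_eq = 2.016585e+11 / 5.305160e-05 = 3.8012e+15 /cm^3

3.8012e+15


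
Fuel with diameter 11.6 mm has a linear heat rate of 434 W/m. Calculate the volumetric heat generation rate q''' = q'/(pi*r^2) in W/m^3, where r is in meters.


r = D / 2 / 1000 = 11.6 / 2 / 1000 = 0.0058 m
q''' = q' / (pi * r^2)
q''' = 434 / (pi * 0.0058^2)
q''' = 4.1066e+06 W/m^3

4.1066e+06


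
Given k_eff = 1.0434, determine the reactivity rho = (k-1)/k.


rho = (k_eff - 1) / k_eff
rho = (1.0434 - 1) / 1.0434
rho = 0.041595

0.041595


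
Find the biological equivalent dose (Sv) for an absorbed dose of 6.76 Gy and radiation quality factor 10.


H = D * Q
H = 6.76 * 10
H = 67.600 Sv

67.600


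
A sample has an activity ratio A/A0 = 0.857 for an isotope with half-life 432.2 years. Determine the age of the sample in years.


lambda = ln(2) / t_half = ln(2) / 432.2 = 0.001603765 /yr
t = -ln(A/A0) / lambda
t = -ln(0.857) / 0.001603765
t = 96.222 yr

96.222


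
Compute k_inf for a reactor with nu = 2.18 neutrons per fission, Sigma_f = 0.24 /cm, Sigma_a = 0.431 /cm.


k_inf = nu * Sigma_f / Sigma_a
k_inf = 2.18 * 0.24 / 0.431
k_inf = 1.2139

1.2139


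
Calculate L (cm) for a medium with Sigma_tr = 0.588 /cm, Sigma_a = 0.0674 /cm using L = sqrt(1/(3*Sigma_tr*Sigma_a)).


D = 1 / (3 * Sigma_tr) = 1 / (3 * 0.588) = 0.5668934 cm
L = sqrt(D / Sigma_a)
L = sqrt(0.5668934 / 0.0674)
L = 2.9002 cm

2.9002


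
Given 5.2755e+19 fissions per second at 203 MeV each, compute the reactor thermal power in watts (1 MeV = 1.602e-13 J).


P = fission_rate * E_MeV * 1.602e-13
P = 5.2755e+19 * 203 * 1.602e-13
P = 1.7156e+09 W

1.7156e+09


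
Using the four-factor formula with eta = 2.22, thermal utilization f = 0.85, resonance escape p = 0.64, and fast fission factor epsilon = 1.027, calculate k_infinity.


k_inf = eta * f * p * epsilon
k_inf = 2.22 * 0.85 * 0.64 * 1.027
k_inf = 1.2403

1.2403


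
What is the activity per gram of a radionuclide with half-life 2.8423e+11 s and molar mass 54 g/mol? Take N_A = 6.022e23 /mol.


lambda = ln(2) / t_half = ln(2) / 2.8423e+11 = 2.438684e-12 /s
SA = lambda * N_A / M
SA = 2.438684e-12 * 6.022e23 / 54
SA = 2.7196e+10 Bq/g

2.7196e+10


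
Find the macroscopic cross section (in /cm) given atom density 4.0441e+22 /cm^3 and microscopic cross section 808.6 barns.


Sigma = N * sigma_barns * 1e-24
Sigma = 4.0441e+22 * 808.6 * 1e-24
Sigma = 32.701 /cm

32.701


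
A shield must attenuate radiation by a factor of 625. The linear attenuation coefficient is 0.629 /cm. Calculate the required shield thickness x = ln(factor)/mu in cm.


x = ln(factor) / mu
x = ln(625) / 0.629
x = 10.235 cm

10.235


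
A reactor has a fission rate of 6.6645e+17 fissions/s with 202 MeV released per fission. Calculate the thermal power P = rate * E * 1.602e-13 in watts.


P = fission_rate * E_MeV * 1.602e-13
P = 6.6645e+17 * 202 * 1.602e-13
P = 2.1567e+07 W

2.1567e+07


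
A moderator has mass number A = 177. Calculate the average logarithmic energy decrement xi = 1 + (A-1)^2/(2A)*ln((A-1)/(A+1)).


xi = 1 + (A-1)^2/(2A) * ln((A-1)/(A+1))
xi = 1 + (177-1)^2/(2*177) * ln((177-1)/(177 +1))
xi = 0.011257

0.011257


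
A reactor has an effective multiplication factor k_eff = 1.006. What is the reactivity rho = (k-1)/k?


rho = (k_eff - 1) / k_eff
rho = (1.006 - 1) / 1.006
rho = 0.0059642

0.0059642


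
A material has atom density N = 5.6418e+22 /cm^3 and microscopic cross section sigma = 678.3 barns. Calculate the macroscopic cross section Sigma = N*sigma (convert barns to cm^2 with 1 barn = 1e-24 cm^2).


Sigma = N * sigma_barns * 1e-24
Sigma = 5.6418e+22 * 678.3 * 1e-24
Sigma = 38.268 /cm

38.268


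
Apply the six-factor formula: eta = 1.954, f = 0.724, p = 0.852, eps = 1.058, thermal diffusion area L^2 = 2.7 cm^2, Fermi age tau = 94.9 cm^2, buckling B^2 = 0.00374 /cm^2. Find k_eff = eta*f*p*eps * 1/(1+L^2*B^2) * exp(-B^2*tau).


k_inf = eta*f*p*eps = 1.954*0.724*0.852*1.058 = 1.275230
P_TNL = 1/(1 + L^2*B^2) = 1/(1 + 2.7*0.00374) = 0.9900030
P_FNL = exp(-B^2*tau) = exp(-0.00374*94.9) = 0.7012253
k_eff = k_inf * P_TNL * P_FNL = 1.275230 * 0.9900030 * 0.7012253
k_eff = 0.88528

0.88528


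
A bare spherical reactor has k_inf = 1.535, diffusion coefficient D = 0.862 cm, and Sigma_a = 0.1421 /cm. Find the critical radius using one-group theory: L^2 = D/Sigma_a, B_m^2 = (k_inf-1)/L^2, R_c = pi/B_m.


L^2 = D / Sigma_a = 0.862 / 0.1421 = 6.066151 cm^2
B_m^2 = (k_inf - 1) / L^2 = (1.535 - 1) / 6.066151 = 0.08819431 /cm^2
For a bare sphere: B_g = pi/R, so R_c = pi / sqrt(B_m^2)
R_c = pi / sqrt(0.08819431) = 10.579 cm

10.579


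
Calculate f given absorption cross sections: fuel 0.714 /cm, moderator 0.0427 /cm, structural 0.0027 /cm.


f = Sigma_a_fuel / (Sigma_a_fuel + Sigma_a_mod + Sigma_a_other)
f = 0.714 / (0.714 + 0.0427 + 0.0027)
f = 0.94022

0.94022


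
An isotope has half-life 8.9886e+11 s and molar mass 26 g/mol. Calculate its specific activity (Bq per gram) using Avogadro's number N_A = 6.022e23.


lambda = ln(2) / t_half = ln(2) / 8.9886e+11 = 7.711403e-13 /s
SA = lambda * N_A / M
SA = 7.711403e-13 * 6.022e23 / 26
SA = 1.7861e+10 Bq/g

1.7861e+10


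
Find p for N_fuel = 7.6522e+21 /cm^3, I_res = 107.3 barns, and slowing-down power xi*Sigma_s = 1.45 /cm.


p = exp(-N * I * 1e-24 / (xi*Sigma_s))
p = exp(-7.6522e+21 * 107.3 * 1e-24 / 1.45)
p = 0.56764

0.56764


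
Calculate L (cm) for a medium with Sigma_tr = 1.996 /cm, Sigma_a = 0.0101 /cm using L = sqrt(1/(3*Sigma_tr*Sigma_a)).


D = 1 / (3 * Sigma_tr) = 1 / (3 * 1.996) = 0.1670007 cm
L = sqrt(D / Sigma_a)
L = sqrt(0.1670007 / 0.0101)
L = 4.0663 cm

4.0663


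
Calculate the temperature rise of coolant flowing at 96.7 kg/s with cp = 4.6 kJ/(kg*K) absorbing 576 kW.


dT = Q / (m_dot * cp)
dT = 576 / (96.7 * 4.6)
dT = 1.2949 C

1.2949


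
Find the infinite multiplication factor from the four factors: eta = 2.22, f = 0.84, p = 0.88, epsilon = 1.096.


k_inf = eta * f * p * epsilon
k_inf = 2.22 * 0.84 * 0.88 * 1.096
k_inf = 1.7986

1.7986


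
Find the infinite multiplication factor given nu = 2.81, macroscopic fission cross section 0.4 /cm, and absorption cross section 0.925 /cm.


k_inf = nu * Sigma_f / Sigma_a
k_inf = 2.81 * 0.4 / 0.925
k_inf = 1.2151

1.2151


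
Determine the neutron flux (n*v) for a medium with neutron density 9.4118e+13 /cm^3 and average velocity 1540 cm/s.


phi = n * v
phi = 9.4118e+13 * 1540
phi = 1.4494e+17 /cm^2/s

1.4494e+17


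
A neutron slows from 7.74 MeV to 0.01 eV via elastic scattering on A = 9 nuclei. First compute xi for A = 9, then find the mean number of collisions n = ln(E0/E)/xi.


xi = 1 + (A-1)^2/(2A)*ln((A-1)/(A+1)) = 0.2066007 (for A = 9)
n = ln(E0/E) / xi
n = ln(7.74e6 / 0.01) / 0.2066007
n = ln(7.740000e+08) / 0.2066007 = 99.066

99.066


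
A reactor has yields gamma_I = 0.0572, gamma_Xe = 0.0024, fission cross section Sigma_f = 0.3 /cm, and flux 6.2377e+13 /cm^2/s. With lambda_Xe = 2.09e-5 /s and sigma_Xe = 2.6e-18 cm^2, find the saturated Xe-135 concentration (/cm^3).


Xe_eq = (gamma_I + gamma_Xe) * Sigma_f * phi / (lambda_Xe + sigma_Xe * phi)
Numerator = (0.0572 + 0.0024) * 0.3 * 6.2377e+13 = 1.115301e+12
Denominator = 2.09e-5 + 2.6e-18 * 6.2377e+13 = 1.830802e-04
Xe_eq = 1.115301e+12 / 1.830802e-04 = 6.0919e+15 /cm^3

6.0919e+15


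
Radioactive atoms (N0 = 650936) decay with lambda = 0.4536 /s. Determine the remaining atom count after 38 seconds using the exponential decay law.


N = N0 * exp(-lambda * t)
N = 650936 * exp(-0.4536 * 38)
N = 0.021266

0.021266


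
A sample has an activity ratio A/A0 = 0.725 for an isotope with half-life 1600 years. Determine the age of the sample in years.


lambda = ln(2) / t_half = ln(2) / 1600 = 4.332170e-04 /yr
t = -ln(A/A0) / lambda
t = -ln(0.725) / 4.332170e-04
t = 742.32 yr

742.32


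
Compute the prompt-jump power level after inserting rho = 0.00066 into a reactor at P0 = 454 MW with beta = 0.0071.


P1/P0 = beta / (beta - rho)
P1/P0 = 0.0071 / (0.0071 - 0.00066) = 1.102484
P1 = 454 * 1.102484 = 500.53 MW

500.53


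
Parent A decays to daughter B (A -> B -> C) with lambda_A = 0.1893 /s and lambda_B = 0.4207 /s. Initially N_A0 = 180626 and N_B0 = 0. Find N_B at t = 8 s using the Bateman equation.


N_B(t) = lambda_A * N_A0 / (lambda_B - lambda_A) * [exp(-lambda_A*t) - exp(-lambda_B*t)]
exp(-0.1893*8) = 0.2199401; exp(-0.4207*8) = 0.03454129
N_B = 0.1893 * 180626 / (0.4207 - 0.1893) * (0.2199401 - 0.03454129)
N_B = 27395

27395


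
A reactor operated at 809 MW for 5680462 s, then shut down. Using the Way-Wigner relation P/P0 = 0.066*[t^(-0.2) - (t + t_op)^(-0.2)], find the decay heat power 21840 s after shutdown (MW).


P/P0 = 0.066 * [t^(-0.2) - (t + t_op)^(-0.2)]
P/P0 = 0.066 * [21840^(-0.2) - (21840 + 5680462)^(-0.2)]
P/P0 = 0.066 * [0.1355656 - 0.04454408] = 0.006007420
P = 809 * 0.006007420 = 4.8600 MW

4.8600


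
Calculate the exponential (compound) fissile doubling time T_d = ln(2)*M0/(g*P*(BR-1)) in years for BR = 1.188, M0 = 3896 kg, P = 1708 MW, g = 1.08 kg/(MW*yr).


Breeding gain G = BR - 1 = 1.188 - 1 = 0.188
Fissile production rate = g * P * G = 1.08 * 1708 * 0.188 = 346.79232 kg/yr
T_d = ln(2) * M0 / (g * P * G)
T_d = ln(2) * 3896 / 346.79232 = 7.7871 yr

7.7871


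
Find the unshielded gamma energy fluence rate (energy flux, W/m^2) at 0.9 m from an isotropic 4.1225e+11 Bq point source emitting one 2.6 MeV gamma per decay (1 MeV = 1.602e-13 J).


psi = A * E * 1.602e-13 / (4*pi*r^2)
psi = 4.1225e+11 * 2.6 * 1.602e-13 / (4*pi*0.9^2)
psi = 0.016869 W/m^2

0.016869


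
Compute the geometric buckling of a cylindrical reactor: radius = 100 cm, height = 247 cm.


B^2 = (2.405/R)^2 + (pi/H)^2
B^2 = (2.405/100)^2 + (pi/247)^2
B^2 = 7.4018e-04 /cm^2

7.4018e-04


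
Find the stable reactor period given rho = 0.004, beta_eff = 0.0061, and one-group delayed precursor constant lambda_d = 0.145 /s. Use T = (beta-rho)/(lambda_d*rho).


T = (beta - rho) / (lambda_d * rho)
T = (0.0061 - 0.004) / (0.145 * 0.004)
T = 3.6207 s

3.6207


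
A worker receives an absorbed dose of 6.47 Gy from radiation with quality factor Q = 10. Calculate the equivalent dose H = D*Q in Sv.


H = D * Q
H = 6.47 * 10
H = 64.700 Sv

64.700


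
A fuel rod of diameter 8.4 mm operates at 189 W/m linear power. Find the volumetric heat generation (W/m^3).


r = D / 2 / 1000 = 8.4 / 2 / 1000 = 0.0042 m
q''' = q' / (pi * r^2)
q''' = 189 / (pi * 0.0042^2)
q''' = 3.4105e+06 W/m^3

3.4105e+06


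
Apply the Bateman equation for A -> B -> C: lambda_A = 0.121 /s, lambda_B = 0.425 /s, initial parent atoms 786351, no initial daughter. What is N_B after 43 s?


N_B(t) = lambda_A * N_A0 / (lambda_B - lambda_A) * [exp(-lambda_A*t) - exp(-lambda_B*t)]
exp(-0.121*43) = 0.005500040; exp(-0.425*43) = 1.156827e-08
N_B = 0.121 * 786351 / (0.425 - 0.121) * (0.005500040 - 1.156827e-08)
N_B = 1721.4

1721.4


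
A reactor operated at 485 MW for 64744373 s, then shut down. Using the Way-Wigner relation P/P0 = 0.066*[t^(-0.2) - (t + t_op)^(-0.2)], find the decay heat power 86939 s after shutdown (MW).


P/P0 = 0.066 * [t^(-0.2) - (t + t_op)^(-0.2)]
P/P0 = 0.066 * [86939^(-0.2) - (86939 + 64744373)^(-0.2)]
P/P0 = 0.066 * [0.1028388 - 0.02739322] = 0.004979408
P = 485 * 0.004979408 = 2.4150 MW

2.4150


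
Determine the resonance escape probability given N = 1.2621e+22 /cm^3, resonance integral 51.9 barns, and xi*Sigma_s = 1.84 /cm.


p = exp(-N * I * 1e-24 / (xi*Sigma_s))
p = exp(-1.2621e+22 * 51.9 * 1e-24 / 1.84)
p = 0.70048

0.70048


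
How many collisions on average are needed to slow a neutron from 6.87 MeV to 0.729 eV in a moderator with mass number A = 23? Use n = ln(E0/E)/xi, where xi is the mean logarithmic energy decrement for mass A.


xi = 1 + (A-1)^2/(2A)*ln((A-1)/(A+1)) = 0.08448899 (for A = 23)
n = ln(E0/E) / xi
n = ln(6.87e6 / 0.729) / 0.08448899
n = ln(9.423868e+06) / 0.08448899 = 190.07

190.07


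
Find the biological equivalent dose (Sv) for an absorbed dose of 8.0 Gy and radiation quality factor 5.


H = D * Q
H = 8.0 * 5
H = 40.000 Sv

40.000


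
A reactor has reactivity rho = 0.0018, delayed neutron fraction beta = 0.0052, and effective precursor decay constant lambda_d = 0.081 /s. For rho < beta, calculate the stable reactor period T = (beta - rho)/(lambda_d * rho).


T = (beta - rho) / (lambda_d * rho)
T = (0.0052 - 0.0018) / (0.081 * 0.0018)
T = 23.320 s

23.320


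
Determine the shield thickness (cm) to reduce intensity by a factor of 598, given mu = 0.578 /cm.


x = ln(factor) / mu
x = ln(598) / 0.578
x = 11.062 cm

11.062


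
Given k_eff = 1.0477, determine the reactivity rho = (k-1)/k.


rho = (k_eff - 1) / k_eff
rho = (1.0477 - 1) / 1.0477
rho = 0.045528

0.045528


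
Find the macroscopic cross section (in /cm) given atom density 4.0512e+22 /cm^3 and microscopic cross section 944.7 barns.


Sigma = N * sigma_barns * 1e-24
Sigma = 4.0512e+22 * 944.7 * 1e-24
Sigma = 38.272 /cm

38.272


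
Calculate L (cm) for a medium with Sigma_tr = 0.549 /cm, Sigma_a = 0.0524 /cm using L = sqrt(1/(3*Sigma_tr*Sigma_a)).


D = 1 / (3 * Sigma_tr) = 1 / (3 * 0.549) = 0.6071645 cm
L = sqrt(D / Sigma_a)
L = sqrt(0.6071645 / 0.0524)
L = 3.4040 cm

3.4040


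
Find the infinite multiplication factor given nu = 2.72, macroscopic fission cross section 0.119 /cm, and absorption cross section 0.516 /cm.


k_inf = nu * Sigma_f / Sigma_a
k_inf = 2.72 * 0.119 / 0.516
k_inf = 0.62729

0.62729


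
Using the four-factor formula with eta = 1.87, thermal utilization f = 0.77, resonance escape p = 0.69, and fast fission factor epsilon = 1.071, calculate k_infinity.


k_inf = eta * f * p * epsilon
k_inf = 1.87 * 0.77 * 0.69 * 1.071
k_inf = 1.0641

1.0641


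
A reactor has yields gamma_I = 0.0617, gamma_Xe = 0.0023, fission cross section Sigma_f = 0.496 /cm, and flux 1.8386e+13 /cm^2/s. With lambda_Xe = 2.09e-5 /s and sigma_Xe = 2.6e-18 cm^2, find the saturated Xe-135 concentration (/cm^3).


Xe_eq = (gamma_I + gamma_Xe) * Sigma_f * phi / (lambda_Xe + sigma_Xe * phi)
Numerator = (0.0617 + 0.0023) * 0.496 * 1.8386e+13 = 5.836452e+11
Denominator = 2.09e-5 + 2.6e-18 * 1.8386e+13 = 6.870360e-05
Xe_eq = 5.836452e+11 / 6.870360e-05 = 8.4951e+15 /cm^3

8.4951e+15


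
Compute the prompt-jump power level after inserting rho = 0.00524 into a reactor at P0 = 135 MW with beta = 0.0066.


P1/P0 = beta / (beta - rho)
P1/P0 = 0.0066 / (0.0066 - 0.00524) = 4.852941
P1 = 135 * 4.852941 = 655.15 MW

655.15


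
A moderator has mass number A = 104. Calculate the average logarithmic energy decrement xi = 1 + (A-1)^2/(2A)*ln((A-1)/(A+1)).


xi = 1 + (A-1)^2/(2A) * ln((A-1)/(A+1))
xi = 1 + (104-1)^2/(2*104) * ln((104-1)/(104 +1))
xi = 0.019108

0.019108


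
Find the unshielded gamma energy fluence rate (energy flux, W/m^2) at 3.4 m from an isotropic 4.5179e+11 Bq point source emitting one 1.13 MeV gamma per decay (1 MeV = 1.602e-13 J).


psi = A * E * 1.602e-13 / (4*pi*r^2)
psi = 4.5179e+11 * 1.13 * 1.602e-13 / (4*pi*3.4^2)
psi = 5.6300e-04 W/m^2

5.6300e-04


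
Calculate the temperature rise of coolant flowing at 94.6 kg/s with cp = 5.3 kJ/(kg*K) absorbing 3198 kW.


dT = Q / (m_dot * cp)
dT = 3198 / (94.6 * 5.3)
dT = 6.3784 C

6.3784


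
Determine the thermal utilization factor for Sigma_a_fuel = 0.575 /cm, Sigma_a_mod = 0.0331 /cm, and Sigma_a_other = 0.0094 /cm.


f = Sigma_a_fuel / (Sigma_a_fuel + Sigma_a_mod + Sigma_a_other)
f = 0.575 / (0.575 + 0.0331 + 0.0094)
f = 0.93117

0.93117


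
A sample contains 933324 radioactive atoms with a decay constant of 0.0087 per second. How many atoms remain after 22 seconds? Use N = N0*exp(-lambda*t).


N = N0 * exp(-lambda * t)
N = 933324 * exp(-0.0087 * 22)
N = 770741

770741


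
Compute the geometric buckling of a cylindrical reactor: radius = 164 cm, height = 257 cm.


B^2 = (2.405/R)^2 + (pi/H)^2
B^2 = (2.405/164)^2 + (pi/257)^2
B^2 = 3.6448e-04 /cm^2

3.6448e-04


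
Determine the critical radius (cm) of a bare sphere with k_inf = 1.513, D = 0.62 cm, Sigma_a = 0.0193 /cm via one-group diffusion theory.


L^2 = D / Sigma_a = 0.62 / 0.0193 = 32.12435 cm^2
B_m^2 = (k_inf - 1) / L^2 = (1.513 - 1) / 32.12435 = 0.01596919 /cm^2
For a bare sphere: B_g = pi/R, so R_c = pi / sqrt(B_m^2)
R_c = pi / sqrt(0.01596919) = 24.860 cm

24.860


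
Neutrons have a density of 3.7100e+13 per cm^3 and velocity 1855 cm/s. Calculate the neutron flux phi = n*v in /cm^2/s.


phi = n * v
phi = 3.7100e+13 * 1855
phi = 6.8820e+16 /cm^2/s

6.8820e+16


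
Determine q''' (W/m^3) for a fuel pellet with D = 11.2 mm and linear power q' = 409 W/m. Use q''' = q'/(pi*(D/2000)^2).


r = D / 2 / 1000 = 11.2 / 2 / 1000 = 0.0056 m
q''' = q' / (pi * r^2)
q''' = 409 / (pi * 0.0056^2)
q''' = 4.1514e+06 W/m^3

4.1514e+06


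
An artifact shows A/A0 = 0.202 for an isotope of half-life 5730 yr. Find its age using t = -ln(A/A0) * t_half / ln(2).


lambda = ln(2) / t_half = ln(2) / 5730 = 1.209681e-04 /yr
t = -ln(A/A0) / lambda
t = -ln(0.202) / 1.209681e-04
t = 13222 yr

13222


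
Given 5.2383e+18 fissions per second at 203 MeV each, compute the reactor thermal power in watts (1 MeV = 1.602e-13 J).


P = fission_rate * E_MeV * 1.602e-13
P = 5.2383e+18 * 203 * 1.602e-13
P = 1.7035e+08 W

1.7035e+08


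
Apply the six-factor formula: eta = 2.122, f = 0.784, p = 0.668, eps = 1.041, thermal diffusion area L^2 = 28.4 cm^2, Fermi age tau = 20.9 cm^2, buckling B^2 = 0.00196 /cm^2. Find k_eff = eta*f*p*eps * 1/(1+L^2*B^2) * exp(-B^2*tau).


k_inf = eta*f*p*eps = 2.122*0.784*0.668*1.041 = 1.156881
P_TNL = 1/(1 + L^2*B^2) = 1/(1 + 28.4*0.00196) = 0.9472711
P_FNL = exp(-B^2*tau) = exp(-0.00196*20.9) = 0.9598637
k_eff = k_inf * P_TNL * P_FNL = 1.156881 * 0.9472711 * 0.9598637
k_eff = 1.0519

1.0519


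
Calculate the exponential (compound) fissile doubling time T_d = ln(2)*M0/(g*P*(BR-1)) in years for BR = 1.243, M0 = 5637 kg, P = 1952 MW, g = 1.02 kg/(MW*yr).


Breeding gain G = BR - 1 = 1.243 - 1 = 0.243
Fissile production rate = g * P * G = 1.02 * 1952 * 0.243 = 483.82272 kg/yr
T_d = ln(2) * M0 / (g * P * G)
T_d = ln(2) * 5637 / 483.82272 = 8.0758 yr

8.0758


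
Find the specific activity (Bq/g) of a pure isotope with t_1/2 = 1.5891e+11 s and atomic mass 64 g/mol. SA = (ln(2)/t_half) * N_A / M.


lambda = ln(2) / t_half = ln(2) / 1.5891e+11 = 4.361885e-12 /s
SA = lambda * N_A / M
SA = 4.361885e-12 * 6.022e23 / 64
SA = 4.1043e+10 Bq/g

4.1043e+10


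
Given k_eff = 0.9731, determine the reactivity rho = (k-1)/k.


rho = (k_eff - 1) / k_eff
rho = (0.9731 - 1) / 0.9731
rho = -0.027644

-0.027644


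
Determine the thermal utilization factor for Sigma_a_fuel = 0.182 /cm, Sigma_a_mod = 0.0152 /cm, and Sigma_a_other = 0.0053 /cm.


f = Sigma_a_fuel / (Sigma_a_fuel + Sigma_a_mod + Sigma_a_other)
f = 0.182 / (0.182 + 0.0152 + 0.0053)
f = 0.89877

0.89877


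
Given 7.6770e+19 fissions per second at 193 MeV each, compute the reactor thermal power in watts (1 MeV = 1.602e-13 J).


P = fission_rate * E_MeV * 1.602e-13
P = 7.6770e+19 * 193 * 1.602e-13
P = 2.3736e+09 W

2.3736e+09


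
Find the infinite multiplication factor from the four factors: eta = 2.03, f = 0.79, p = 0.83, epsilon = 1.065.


k_inf = eta * f * p * epsilon
k_inf = 2.03 * 0.79 * 0.83 * 1.065
k_inf = 1.4176

1.4176


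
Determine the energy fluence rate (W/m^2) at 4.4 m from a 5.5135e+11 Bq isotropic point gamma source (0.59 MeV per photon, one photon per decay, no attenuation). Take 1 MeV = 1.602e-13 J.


psi = A * E * 1.602e-13 / (4*pi*r^2)
psi = 5.5135e+11 * 0.59 * 1.602e-13 / (4*pi*4.4^2)
psi = 2.1420e-04 W/m^2

2.1420e-04


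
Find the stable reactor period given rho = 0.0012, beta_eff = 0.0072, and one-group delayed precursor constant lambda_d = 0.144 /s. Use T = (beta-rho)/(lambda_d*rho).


T = (beta - rho) / (lambda_d * rho)
T = (0.0072 - 0.0012) / (0.144 * 0.0012)
T = 34.722 s

34.722


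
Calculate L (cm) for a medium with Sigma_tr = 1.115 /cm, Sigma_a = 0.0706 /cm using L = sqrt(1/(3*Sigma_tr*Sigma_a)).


D = 1 / (3 * Sigma_tr) = 1 / (3 * 1.115) = 0.2989537 cm
L = sqrt(D / Sigma_a)
L = sqrt(0.2989537 / 0.0706)
L = 2.0578 cm

2.0578


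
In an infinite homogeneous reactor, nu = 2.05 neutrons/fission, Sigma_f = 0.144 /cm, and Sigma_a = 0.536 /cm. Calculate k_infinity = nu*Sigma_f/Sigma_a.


k_inf = nu * Sigma_f / Sigma_a
k_inf = 2.05 * 0.144 / 0.536
k_inf = 0.55075

0.55075


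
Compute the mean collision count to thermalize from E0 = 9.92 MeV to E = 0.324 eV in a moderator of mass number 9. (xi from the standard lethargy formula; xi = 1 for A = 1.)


xi = 1 + (A-1)^2/(2A)*ln((A-1)/(A+1)) = 0.2066007 (for A = 9)
n = ln(E0/E) / xi
n = ln(9.92e6 / 0.324) / 0.2066007
n = ln(3.061728e+07) / 0.2066007 = 83.432

83.432


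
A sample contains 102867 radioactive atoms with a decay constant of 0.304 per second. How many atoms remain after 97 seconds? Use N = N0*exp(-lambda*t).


N = N0 * exp(-lambda * t)
N = 102867 * exp(-0.304 * 97)
N = 1.6062e-08

1.6062e-08


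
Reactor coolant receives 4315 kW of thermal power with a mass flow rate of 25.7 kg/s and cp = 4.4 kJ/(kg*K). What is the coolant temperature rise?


dT = Q / (m_dot * cp)
dT = 4315 / (25.7 * 4.4)
dT = 38.159 C

38.159


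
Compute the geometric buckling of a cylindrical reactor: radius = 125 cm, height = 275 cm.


B^2 = (2.405/R)^2 + (pi/H)^2
B^2 = (2.405/125)^2 + (pi/275)^2
B^2 = 5.0068e-04 /cm^2

5.0068e-04


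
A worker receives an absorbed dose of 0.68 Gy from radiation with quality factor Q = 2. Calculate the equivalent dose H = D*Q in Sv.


H = D * Q
H = 0.68 * 2
H = 1.3600 Sv

1.3600


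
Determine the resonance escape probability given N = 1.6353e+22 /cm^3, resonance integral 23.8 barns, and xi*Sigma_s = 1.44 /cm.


p = exp(-N * I * 1e-24 / (xi*Sigma_s))
p = exp(-1.6353e+22 * 23.8 * 1e-24 / 1.44)
p = 0.76317

0.76317


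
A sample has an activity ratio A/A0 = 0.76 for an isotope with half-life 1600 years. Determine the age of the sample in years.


lambda = ln(2) / t_half = ln(2) / 1600 = 4.332170e-04 /yr
t = -ln(A/A0) / lambda
t = -ln(0.76) / 4.332170e-04
t = 633.49 yr

633.49


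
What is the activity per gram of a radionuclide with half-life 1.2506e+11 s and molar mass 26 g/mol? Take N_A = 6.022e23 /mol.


lambda = ln(2) / t_half = ln(2) / 1.2506e+11 = 5.542517e-12 /s
SA = lambda * N_A / M
SA = 5.542517e-12 * 6.022e23 / 26
SA = 1.2837e+11 Bq/g

1.2837e+11


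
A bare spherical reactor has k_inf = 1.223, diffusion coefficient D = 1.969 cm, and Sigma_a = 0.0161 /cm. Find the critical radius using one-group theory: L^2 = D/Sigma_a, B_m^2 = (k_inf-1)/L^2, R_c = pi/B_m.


L^2 = D / Sigma_a = 1.969 / 0.0161 = 122.2981 cm^2
B_m^2 = (k_inf - 1) / L^2 = (1.223 - 1) / 122.2981 = 0.001823413 /cm^2
For a bare sphere: B_g = pi/R, so R_c = pi / sqrt(B_m^2)
R_c = pi / sqrt(0.001823413) = 73.571 cm

73.571


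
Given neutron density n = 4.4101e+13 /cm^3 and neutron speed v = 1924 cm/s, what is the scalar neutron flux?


phi = n * v
phi = 4.4101e+13 * 1924
phi = 8.4850e+16 /cm^2/s

8.4850e+16


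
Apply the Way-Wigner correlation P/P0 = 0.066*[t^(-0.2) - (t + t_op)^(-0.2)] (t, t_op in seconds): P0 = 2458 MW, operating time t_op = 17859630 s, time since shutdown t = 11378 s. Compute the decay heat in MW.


P/P0 = 0.066 * [t^(-0.2) - (t + t_op)^(-0.2)]
P/P0 = 0.066 * [11378^(-0.2) - (11378 + 17859630)^(-0.2)]
P/P0 = 0.066 * [0.1544496 - 0.03544624] = 0.007854222
P = 2458 * 0.007854222 = 19.306 MW

19.306


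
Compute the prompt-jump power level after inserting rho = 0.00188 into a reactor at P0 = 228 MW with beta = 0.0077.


P1/P0 = beta / (beta - rho)
P1/P0 = 0.0077 / (0.0077 - 0.00188) = 1.323024
P1 = 228 * 1.323024 = 301.65 MW

301.65


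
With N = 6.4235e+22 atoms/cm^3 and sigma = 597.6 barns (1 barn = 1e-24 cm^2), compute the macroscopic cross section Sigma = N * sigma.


Sigma = N * sigma_barns * 1e-24
Sigma = 6.4235e+22 * 597.6 * 1e-24
Sigma = 38.387 /cm

38.387


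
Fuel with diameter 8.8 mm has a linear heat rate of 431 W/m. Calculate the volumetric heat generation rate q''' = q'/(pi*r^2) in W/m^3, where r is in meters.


r = D / 2 / 1000 = 8.8 / 2 / 1000 = 0.0044 m
q''' = q' / (pi * r^2)
q''' = 431 / (pi * 0.0044^2)
q''' = 7.0863e+06 W/m^3

7.0863e+06


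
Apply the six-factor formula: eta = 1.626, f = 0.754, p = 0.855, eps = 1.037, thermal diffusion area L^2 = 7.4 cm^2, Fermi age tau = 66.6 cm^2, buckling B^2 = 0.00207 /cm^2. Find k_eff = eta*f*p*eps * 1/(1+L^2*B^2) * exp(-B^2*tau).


k_inf = eta*f*p*eps = 1.626*0.754*0.855*1.037 = 1.087018
P_TNL = 1/(1 + L^2*B^2) = 1/(1 + 7.4*0.00207) = 0.9849131
P_FNL = exp(-B^2*tau) = exp(-0.00207*66.6) = 0.8712189
k_eff = k_inf * P_TNL * P_FNL = 1.087018 * 0.9849131 * 0.8712189
k_eff = 0.93274

0.93274


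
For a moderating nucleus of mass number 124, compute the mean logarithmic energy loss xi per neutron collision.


xi = 1 + (A-1)^2/(2A) * ln((A-1)/(A+1))
xi = 1 + (124-1)^2/(2*124) * ln((124-1)/(124 +1))
xi = 0.016043

0.016043


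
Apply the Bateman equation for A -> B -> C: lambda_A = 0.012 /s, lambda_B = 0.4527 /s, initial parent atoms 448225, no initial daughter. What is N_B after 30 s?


N_B(t) = lambda_A * N_A0 / (lambda_B - lambda_A) * [exp(-lambda_A*t) - exp(-lambda_B*t)]
exp(-0.012*30) = 0.6976763; exp(-0.4527*30) = 1.264290e-06
N_B = 0.012 * 448225 / (0.4527 - 0.012) * (0.6976763 - 1.264290e-06)
N_B = 8515.1

8515.1


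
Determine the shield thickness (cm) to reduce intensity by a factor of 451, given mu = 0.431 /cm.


x = ln(factor) / mu
x = ln(451) / 0.431
x = 14.180 cm

14.180


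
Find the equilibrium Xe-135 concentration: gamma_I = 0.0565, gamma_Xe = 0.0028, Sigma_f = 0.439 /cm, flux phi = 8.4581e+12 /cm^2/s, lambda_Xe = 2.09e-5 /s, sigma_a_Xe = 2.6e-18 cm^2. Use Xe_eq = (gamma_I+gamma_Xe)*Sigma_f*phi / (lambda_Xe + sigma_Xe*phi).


Xe_eq = (gamma_I + gamma_Xe) * Sigma_f * phi / (lambda_Xe + sigma_Xe * phi)
Numerator = (0.0565 + 0.0028) * 0.439 * 8.4581e+12 = 2.201872e+11
Denominator = 2.09e-5 + 2.6e-18 * 8.4581e+12 = 4.289106e-05
Xe_eq = 2.201872e+11 / 4.289106e-05 = 5.1336e+15 /cm^3

5.1336e+15
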